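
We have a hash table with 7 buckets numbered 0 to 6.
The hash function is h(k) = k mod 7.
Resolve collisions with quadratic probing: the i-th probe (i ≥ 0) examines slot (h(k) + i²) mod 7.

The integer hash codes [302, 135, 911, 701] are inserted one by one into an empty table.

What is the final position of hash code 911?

Insert 302: h=1, slot 1 empty => index 1.
Insert 135: h=2, slot 2 empty => index 2.
Insert 911: h=1, slots 1,2 occupied => index 5.
Insert 701: h=1, slots 1,2,5 occupied => index 3.
Table: [_, 302, 135, 701, _, 911, _]

5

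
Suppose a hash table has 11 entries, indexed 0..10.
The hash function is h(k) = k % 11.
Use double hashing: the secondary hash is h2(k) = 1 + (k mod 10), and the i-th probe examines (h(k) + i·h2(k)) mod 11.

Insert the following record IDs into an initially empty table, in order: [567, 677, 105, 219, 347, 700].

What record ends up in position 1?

567 hashes to 6; slot 6 is free => place at 6.
677 hashes to 6, h2=8; 6 taken => place at 3.
105 hashes to 6, h2=6; 6 taken => place at 1.
219 hashes to 10; slot 10 is free => place at 10.
347 hashes to 6, h2=8; 6,3 taken => place at 0.
700 hashes to 7; slot 7 is free => place at 7.
Table: [347, 105, -, 677, -, -, 567, 700, -, -, 219]

105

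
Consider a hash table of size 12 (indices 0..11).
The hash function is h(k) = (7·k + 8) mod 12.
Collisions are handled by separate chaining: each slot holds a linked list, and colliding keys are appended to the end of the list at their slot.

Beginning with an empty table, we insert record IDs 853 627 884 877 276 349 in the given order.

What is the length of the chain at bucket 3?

3

853 -> bucket 3
627 -> bucket 5
884 -> bucket 4
877 -> bucket 3 (collision)
276 -> bucket 8
349 -> bucket 3 (collision)
Final buckets:
0: -
1: -
2: -
3: 853 -> 877 -> 349
4: 884
5: 627
6: -
7: -
8: 276
9: -
10: -
11: -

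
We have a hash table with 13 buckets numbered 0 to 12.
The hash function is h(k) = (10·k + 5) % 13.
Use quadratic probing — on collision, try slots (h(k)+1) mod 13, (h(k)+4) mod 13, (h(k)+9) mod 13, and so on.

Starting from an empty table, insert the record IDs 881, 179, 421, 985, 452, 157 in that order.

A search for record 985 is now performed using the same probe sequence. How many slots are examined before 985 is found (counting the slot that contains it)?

3

881: h=1 -> slot 1
179: h=1, probe 1,2 -> slot 2
421: h=3 -> slot 3
985: h=1, probe 1,2,5 -> slot 5
452: h=1, probe 1,2,5,10 -> slot 10
157: h=2, probe 2,3,6 -> slot 6
Table: [., 881, 179, 421, ., 985, 157, ., ., ., 452, ., .]
Lookup 985: h=1, probe 1,2,5 → found at 5.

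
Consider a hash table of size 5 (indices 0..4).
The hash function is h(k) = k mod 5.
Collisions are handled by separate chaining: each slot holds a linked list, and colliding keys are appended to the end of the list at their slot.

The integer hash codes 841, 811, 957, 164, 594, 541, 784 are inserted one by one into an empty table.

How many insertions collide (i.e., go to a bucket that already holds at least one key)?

841 → bucket 1
811 → bucket 1 (collision)
957 → bucket 2
164 → bucket 4
594 → bucket 4 (collision)
541 → bucket 1 (collision)
784 → bucket 4 (collision)
Final buckets:
0: -
1: 841 -> 811 -> 541
2: 957
3: -
4: 164 -> 594 -> 784

4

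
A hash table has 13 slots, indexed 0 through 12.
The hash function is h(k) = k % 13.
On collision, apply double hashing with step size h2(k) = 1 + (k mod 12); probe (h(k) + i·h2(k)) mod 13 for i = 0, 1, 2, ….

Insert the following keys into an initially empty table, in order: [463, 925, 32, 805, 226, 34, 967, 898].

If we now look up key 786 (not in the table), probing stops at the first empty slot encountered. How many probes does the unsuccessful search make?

Insert 463: h=8, slot 8 empty -> index 8.
Insert 925: h=2, slot 2 empty -> index 2.
Insert 32: h=6, slot 6 empty -> index 6.
Insert 805: h=12, slot 12 empty -> index 12.
Insert 226: h=5, slot 5 empty -> index 5.
Insert 34: h=8, h2=11, slots 8,6 occupied -> index 4.
Insert 967: h=5, h2=8, slot 5 occupied -> index 0.
Insert 898: h=1, slot 1 empty -> index 1.
Table: [967, 898, 925, -, 34, 226, 32, -, 463, -, -, -, 805]
Lookup 786: h=6, h2=7, probe 6,0,7 → slot 7 empty, not found.

3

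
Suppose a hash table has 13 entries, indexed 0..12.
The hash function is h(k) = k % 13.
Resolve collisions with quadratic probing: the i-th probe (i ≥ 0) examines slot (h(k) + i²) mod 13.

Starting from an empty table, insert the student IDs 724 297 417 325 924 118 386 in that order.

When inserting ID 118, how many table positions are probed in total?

3

Insert 724: h=9, slot 9 empty => index 9.
Insert 297: h=11, slot 11 empty => index 11.
Insert 417: h=1, slot 1 empty => index 1.
Insert 325: h=0, slot 0 empty => index 0.
Insert 924: h=1, slot 1 occupied => index 2.
Insert 118: h=1, slots 1,2 occupied => index 5.
Insert 386: h=9, slot 9 occupied => index 10.
Table: [325, 417, 924, ., ., 118, ., ., ., 724, 386, 297, .]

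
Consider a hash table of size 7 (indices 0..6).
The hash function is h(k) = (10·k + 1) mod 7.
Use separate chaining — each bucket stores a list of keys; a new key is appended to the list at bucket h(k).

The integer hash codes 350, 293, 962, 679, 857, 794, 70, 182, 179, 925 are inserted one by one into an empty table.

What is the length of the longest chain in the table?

4

350 -> bucket 1
293 -> bucket 5
962 -> bucket 3
679 -> bucket 1 (collision)
857 -> bucket 3 (collision)
794 -> bucket 3 (collision)
70 -> bucket 1 (collision)
182 -> bucket 1 (collision)
179 -> bucket 6
925 -> bucket 4
Final buckets:
0: _
1: 350 -> 679 -> 70 -> 182
2: _
3: 962 -> 857 -> 794
4: 925
5: 293
6: 179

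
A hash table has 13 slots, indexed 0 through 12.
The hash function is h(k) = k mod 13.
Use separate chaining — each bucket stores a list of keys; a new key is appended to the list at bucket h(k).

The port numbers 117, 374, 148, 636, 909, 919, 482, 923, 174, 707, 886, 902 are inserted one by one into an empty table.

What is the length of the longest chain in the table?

4

117 → bucket 0
374 → bucket 10
148 → bucket 5
636 → bucket 12
909 → bucket 12 (collision)
919 → bucket 9
482 → bucket 1
923 → bucket 0 (collision)
174 → bucket 5 (collision)
707 → bucket 5 (collision)
886 → bucket 2
902 → bucket 5 (collision)
Final buckets:
0: 117 -> 923
1: 482
2: 886
3: -
4: -
5: 148 -> 174 -> 707 -> 902
6: -
7: -
8: -
9: 919
10: 374
11: -
12: 636 -> 909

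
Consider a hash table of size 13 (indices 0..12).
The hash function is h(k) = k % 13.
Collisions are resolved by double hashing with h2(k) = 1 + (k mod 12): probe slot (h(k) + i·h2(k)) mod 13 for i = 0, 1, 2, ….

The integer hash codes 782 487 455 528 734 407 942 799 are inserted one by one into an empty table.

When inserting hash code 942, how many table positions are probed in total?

3

782: h=2 => slot 2
487: h=6 => slot 6
455: h=0 => slot 0
528: h=8 => slot 8
734: h=6, h2=3, probe 6,9 => slot 9
407: h=4 => slot 4
942: h=6, h2=7, probe 6,0,7 => slot 7
799: h=6, h2=8, probe 6,1 => slot 1
Table: [455, 799, 782, —, 407, —, 487, 942, 528, 734, —, —, —]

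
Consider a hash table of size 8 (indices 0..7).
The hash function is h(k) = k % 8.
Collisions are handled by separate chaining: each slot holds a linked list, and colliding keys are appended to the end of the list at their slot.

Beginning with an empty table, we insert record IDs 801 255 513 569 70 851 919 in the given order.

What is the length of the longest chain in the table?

Insert 801: h=1, bucket 1 empty → new chain.
Insert 255: h=7, bucket 7 empty → new chain.
Insert 513: h=1, bucket 1 nonempty → append to chain.
Insert 569: h=1, bucket 1 nonempty → append to chain.
Insert 70: h=6, bucket 6 empty → new chain.
Insert 851: h=3, bucket 3 empty → new chain.
Insert 919: h=7, bucket 7 nonempty → append to chain.
Final buckets:
0: -
1: 801 -> 513 -> 569
2: -
3: 851
4: -
5: -
6: 70
7: 255 -> 919

3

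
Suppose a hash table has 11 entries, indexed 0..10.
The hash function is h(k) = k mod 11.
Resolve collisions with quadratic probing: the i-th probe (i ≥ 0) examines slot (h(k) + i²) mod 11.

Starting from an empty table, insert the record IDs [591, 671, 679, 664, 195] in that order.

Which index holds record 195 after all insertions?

1

Insert 591: h=8, slot 8 empty => index 8.
Insert 671: h=0, slot 0 empty => index 0.
Insert 679: h=8, slot 8 occupied => index 9.
Insert 664: h=4, slot 4 empty => index 4.
Insert 195: h=8, slots 8,9 occupied => index 1.
Table: [671, 195, ∅, ∅, 664, ∅, ∅, ∅, 591, 679, ∅]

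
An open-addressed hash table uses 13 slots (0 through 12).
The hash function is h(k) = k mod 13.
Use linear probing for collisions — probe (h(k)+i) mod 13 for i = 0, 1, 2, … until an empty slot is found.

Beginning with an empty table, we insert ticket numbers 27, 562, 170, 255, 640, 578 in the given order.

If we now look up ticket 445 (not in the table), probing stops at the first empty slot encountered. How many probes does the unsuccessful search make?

Insert 27: h=1, slot 1 empty → index 1.
Insert 562: h=3, slot 3 empty → index 3.
Insert 170: h=1, slot 1 occupied → index 2.
Insert 255: h=8, slot 8 empty → index 8.
Insert 640: h=3, slot 3 occupied → index 4.
Insert 578: h=6, slot 6 empty → index 6.
Table: [., 27, 170, 562, 640, ., 578, ., 255, ., ., ., .]
Lookup 445: h=3, probe 3,4,5 → slot 5 empty, not found.

3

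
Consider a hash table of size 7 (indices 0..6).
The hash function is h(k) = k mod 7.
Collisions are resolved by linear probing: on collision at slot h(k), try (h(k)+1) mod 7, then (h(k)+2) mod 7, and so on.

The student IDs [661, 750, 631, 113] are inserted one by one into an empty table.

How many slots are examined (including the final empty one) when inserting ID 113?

4

661 hashes to 3; slot 3 is free => place at 3.
750 hashes to 1; slot 1 is free => place at 1.
631 hashes to 1; 1 taken => place at 2.
113 hashes to 1; 1,2,3 taken => place at 4.
Table: [∅, 750, 631, 661, 113, ∅, ∅]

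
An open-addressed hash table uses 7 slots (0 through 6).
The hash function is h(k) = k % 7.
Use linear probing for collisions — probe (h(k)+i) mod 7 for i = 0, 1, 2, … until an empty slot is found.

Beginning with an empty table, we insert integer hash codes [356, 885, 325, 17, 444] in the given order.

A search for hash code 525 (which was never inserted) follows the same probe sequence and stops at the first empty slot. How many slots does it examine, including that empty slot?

2

356 hashes to 6; slot 6 is free -> place at 6.
885 hashes to 3; slot 3 is free -> place at 3.
325 hashes to 3; 3 taken -> place at 4.
17 hashes to 3; 3,4 taken -> place at 5.
444 hashes to 3; 3,4,5,6 taken -> place at 0.
Table: [444, ∅, ∅, 885, 325, 17, 356]
Lookup 525: h=0, probe 0,1 → slot 1 empty, not found.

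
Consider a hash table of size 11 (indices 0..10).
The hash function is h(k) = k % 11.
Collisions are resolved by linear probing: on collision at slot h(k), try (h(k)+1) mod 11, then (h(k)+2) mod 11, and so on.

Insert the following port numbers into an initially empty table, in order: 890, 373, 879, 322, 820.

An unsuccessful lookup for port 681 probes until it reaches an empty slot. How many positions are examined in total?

890 hashes to 10; slot 10 is free → place at 10.
373 hashes to 10; 10 taken → place at 0.
879 hashes to 10; 10,0 taken → place at 1.
322 hashes to 3; slot 3 is free → place at 3.
820 hashes to 6; slot 6 is free → place at 6.
Table: [373, 879, -, 322, -, -, 820, -, -, -, 890]
Lookup 681: h=10, probe 10,0,1,2 → slot 2 empty, not found.

4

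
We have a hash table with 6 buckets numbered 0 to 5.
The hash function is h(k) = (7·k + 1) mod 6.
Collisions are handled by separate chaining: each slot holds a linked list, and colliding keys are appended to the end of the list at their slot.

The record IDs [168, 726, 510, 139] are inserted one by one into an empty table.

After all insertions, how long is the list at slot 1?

3

168 -> bucket 1
726 -> bucket 1 (collision)
510 -> bucket 1 (collision)
139 -> bucket 2
Final buckets:
0: —
1: 168 -> 726 -> 510
2: 139
3: —
4: —
5: —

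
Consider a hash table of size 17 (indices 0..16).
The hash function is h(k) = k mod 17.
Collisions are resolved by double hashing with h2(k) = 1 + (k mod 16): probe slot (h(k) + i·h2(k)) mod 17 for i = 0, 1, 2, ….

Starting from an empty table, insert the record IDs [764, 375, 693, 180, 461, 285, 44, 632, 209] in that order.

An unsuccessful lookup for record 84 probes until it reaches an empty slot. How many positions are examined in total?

2

764: h=16 -> slot 16
375: h=1 -> slot 1
693: h=13 -> slot 13
180: h=10 -> slot 10
461: h=2 -> slot 2
285: h=13, h2=14, probe 13,10,7 -> slot 7
44: h=10, h2=13, probe 10,6 -> slot 6
632: h=3 -> slot 3
209: h=5 -> slot 5
Table: [-, 375, 461, 632, -, 209, 44, 285, -, -, 180, -, -, 693, -, -, 764]
Lookup 84: h=16, h2=5, probe 16,4 → slot 4 empty, not found.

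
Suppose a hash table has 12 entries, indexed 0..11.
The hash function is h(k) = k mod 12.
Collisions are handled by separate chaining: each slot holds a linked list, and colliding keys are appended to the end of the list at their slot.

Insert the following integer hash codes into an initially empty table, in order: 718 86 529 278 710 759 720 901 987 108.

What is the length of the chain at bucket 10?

718 → bucket 10
86 → bucket 2
529 → bucket 1
278 → bucket 2 (collision)
710 → bucket 2 (collision)
759 → bucket 3
720 → bucket 0
901 → bucket 1 (collision)
987 → bucket 3 (collision)
108 → bucket 0 (collision)
Final buckets:
0: 720 -> 108
1: 529 -> 901
2: 86 -> 278 -> 710
3: 759 -> 987
4: —
5: —
6: —
7: —
8: —
9: —
10: 718
11: —

1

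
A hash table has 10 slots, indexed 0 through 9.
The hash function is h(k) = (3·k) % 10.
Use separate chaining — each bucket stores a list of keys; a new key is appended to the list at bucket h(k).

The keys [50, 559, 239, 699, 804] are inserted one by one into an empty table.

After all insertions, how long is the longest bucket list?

Insert 50: h=0, bucket 0 empty → new chain.
Insert 559: h=7, bucket 7 empty → new chain.
Insert 239: h=7, bucket 7 nonempty → append to chain.
Insert 699: h=7, bucket 7 nonempty → append to chain.
Insert 804: h=2, bucket 2 empty → new chain.
Final buckets:
0: 50
1: -
2: 804
3: -
4: -
5: -
6: -
7: 559 -> 239 -> 699
8: -
9: -

3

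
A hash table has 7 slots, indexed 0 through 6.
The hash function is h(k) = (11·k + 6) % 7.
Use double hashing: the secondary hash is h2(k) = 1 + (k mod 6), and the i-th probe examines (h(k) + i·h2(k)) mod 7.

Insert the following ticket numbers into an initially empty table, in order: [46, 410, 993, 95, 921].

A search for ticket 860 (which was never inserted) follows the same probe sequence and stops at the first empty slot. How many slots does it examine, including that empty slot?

6

Insert 46: h=1, slot 1 empty → index 1.
Insert 410: h=1, h2=3, slot 1 occupied → index 4.
Insert 993: h=2, slot 2 empty → index 2.
Insert 95: h=1, h2=6, slot 1 occupied → index 0.
Insert 921: h=1, h2=4, slot 1 occupied → index 5.
Table: [95, 46, 993, ∅, 410, 921, ∅]
Lookup 860: h=2, h2=3, probe 2,5,1,4,0,3 → slot 3 empty, not found.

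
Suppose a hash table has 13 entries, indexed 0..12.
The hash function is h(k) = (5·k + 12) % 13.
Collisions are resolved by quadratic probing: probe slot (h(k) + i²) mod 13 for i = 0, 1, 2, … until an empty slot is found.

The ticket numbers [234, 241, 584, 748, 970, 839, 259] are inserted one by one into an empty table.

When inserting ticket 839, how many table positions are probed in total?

Insert 234: h=12, slot 12 empty -> index 12.
Insert 241: h=8, slot 8 empty -> index 8.
Insert 584: h=7, slot 7 empty -> index 7.
Insert 748: h=8, slot 8 occupied -> index 9.
Insert 970: h=0, slot 0 empty -> index 0.
Insert 839: h=8, slots 8,9,12 occupied -> index 4.
Insert 259: h=7, slots 7,8 occupied -> index 11.
Table: [970, ∅, ∅, ∅, 839, ∅, ∅, 584, 241, 748, ∅, 259, 234]

4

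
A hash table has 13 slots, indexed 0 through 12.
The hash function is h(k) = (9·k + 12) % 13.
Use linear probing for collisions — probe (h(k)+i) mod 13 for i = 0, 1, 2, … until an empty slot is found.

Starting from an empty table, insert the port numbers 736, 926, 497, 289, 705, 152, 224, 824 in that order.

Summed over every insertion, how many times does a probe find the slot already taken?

15

736 hashes to 6; slot 6 is free → place at 6.
926 hashes to 0; slot 0 is free → place at 0.
497 hashes to 0; 0 taken → place at 1.
289 hashes to 0; 0,1 taken → place at 2.
705 hashes to 0; 0,1,2 taken → place at 3.
152 hashes to 2; 2,3 taken → place at 4.
224 hashes to 0; 0,1,2,3,4 taken → place at 5.
824 hashes to 5; 5,6 taken → place at 7.
Table: [926, 497, 289, 705, 152, 224, 736, 824, —, —, —, —, —]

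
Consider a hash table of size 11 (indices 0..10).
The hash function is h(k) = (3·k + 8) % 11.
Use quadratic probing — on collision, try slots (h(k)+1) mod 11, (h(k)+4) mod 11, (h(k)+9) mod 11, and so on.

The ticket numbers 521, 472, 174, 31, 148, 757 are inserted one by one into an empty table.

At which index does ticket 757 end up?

521: h=9 → slot 9
472: h=5 → slot 5
174: h=2 → slot 2
31: h=2, probe 2,3 → slot 3
148: h=1 → slot 1
757: h=2, probe 2,3,6 → slot 6
Table: [—, 148, 174, 31, —, 472, 757, —, —, 521, —]

6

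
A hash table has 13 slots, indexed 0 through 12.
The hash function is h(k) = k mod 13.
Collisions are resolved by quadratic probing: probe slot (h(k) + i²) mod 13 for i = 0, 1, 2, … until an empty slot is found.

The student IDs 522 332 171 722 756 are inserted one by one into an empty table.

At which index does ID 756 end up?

522 hashes to 2; slot 2 is free => place at 2.
332 hashes to 7; slot 7 is free => place at 7.
171 hashes to 2; 2 taken => place at 3.
722 hashes to 7; 7 taken => place at 8.
756 hashes to 2; 2,3 taken => place at 6.
Table: [_, _, 522, 171, _, _, 756, 332, 722, _, _, _, _]

6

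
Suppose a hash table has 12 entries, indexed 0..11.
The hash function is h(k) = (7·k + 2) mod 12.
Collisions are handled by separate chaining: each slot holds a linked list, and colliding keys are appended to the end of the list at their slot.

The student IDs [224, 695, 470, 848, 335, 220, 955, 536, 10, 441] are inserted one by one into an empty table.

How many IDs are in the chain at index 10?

Insert 224: h=10, bucket 10 empty -> new chain.
Insert 695: h=7, bucket 7 empty -> new chain.
Insert 470: h=4, bucket 4 empty -> new chain.
Insert 848: h=10, bucket 10 nonempty -> append to chain.
Insert 335: h=7, bucket 7 nonempty -> append to chain.
Insert 220: h=6, bucket 6 empty -> new chain.
Insert 955: h=3, bucket 3 empty -> new chain.
Insert 536: h=10, bucket 10 nonempty -> append to chain.
Insert 10: h=0, bucket 0 empty -> new chain.
Insert 441: h=5, bucket 5 empty -> new chain.
Final buckets:
0: 10
1: —
2: —
3: 955
4: 470
5: 441
6: 220
7: 695 -> 335
8: —
9: —
10: 224 -> 848 -> 536
11: —

3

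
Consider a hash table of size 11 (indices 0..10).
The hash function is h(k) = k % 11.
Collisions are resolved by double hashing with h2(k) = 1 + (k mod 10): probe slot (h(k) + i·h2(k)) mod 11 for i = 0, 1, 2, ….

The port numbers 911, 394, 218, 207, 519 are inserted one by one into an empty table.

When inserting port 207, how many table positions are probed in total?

2

911: h=9 -> slot 9
394: h=9, h2=5, probe 9,3 -> slot 3
218: h=9, h2=9, probe 9,7 -> slot 7
207: h=9, h2=8, probe 9,6 -> slot 6
519: h=2 -> slot 2
Table: [., ., 519, 394, ., ., 207, 218, ., 911, .]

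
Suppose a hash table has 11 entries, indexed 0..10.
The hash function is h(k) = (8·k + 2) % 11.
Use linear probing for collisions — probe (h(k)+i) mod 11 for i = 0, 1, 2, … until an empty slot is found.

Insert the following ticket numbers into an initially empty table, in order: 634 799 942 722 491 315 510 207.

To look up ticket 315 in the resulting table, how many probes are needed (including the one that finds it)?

Insert 634: h=3, slot 3 empty -> index 3.
Insert 799: h=3, slot 3 occupied -> index 4.
Insert 942: h=3, slots 3,4 occupied -> index 5.
Insert 722: h=3, slots 3,4,5 occupied -> index 6.
Insert 491: h=3, slots 3,4,5,6 occupied -> index 7.
Insert 315: h=3, slots 3,4,5,6,7 occupied -> index 8.
Insert 510: h=1, slot 1 empty -> index 1.
Insert 207: h=8, slot 8 occupied -> index 9.
Table: [_, 510, _, 634, 799, 942, 722, 491, 315, 207, _]
Lookup 315: h=3, probe 3,4,5,6,7,8 → found at 8.

6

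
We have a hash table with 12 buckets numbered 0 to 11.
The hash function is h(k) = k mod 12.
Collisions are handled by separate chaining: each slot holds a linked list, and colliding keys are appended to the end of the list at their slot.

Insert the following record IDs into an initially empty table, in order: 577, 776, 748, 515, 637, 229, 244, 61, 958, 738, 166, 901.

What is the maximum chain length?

5

577 → bucket 1
776 → bucket 8
748 → bucket 4
515 → bucket 11
637 → bucket 1 (collision)
229 → bucket 1 (collision)
244 → bucket 4 (collision)
61 → bucket 1 (collision)
958 → bucket 10
738 → bucket 6
166 → bucket 10 (collision)
901 → bucket 1 (collision)
Final buckets:
0: .
1: 577 -> 637 -> 229 -> 61 -> 901
2: .
3: .
4: 748 -> 244
5: .
6: 738
7: .
8: 776
9: .
10: 958 -> 166
11: 515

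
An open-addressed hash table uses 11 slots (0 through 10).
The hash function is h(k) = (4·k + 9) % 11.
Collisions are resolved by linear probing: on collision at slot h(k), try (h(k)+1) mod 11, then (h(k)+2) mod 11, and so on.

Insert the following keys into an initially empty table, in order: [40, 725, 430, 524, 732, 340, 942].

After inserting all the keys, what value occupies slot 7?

340

40 hashes to 4; slot 4 is free → place at 4.
725 hashes to 5; slot 5 is free → place at 5.
430 hashes to 2; slot 2 is free → place at 2.
524 hashes to 4; 4,5 taken → place at 6.
732 hashes to 0; slot 0 is free → place at 0.
340 hashes to 5; 5,6 taken → place at 7.
942 hashes to 4; 4,5,6,7 taken → place at 8.
Table: [732, ∅, 430, ∅, 40, 725, 524, 340, 942, ∅, ∅]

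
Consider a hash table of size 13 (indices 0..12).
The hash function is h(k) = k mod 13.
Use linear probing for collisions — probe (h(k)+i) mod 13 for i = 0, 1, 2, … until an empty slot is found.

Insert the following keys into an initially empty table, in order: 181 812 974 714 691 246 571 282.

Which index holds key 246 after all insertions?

3

Insert 181: h=12, slot 12 empty => index 12.
Insert 812: h=6, slot 6 empty => index 6.
Insert 974: h=12, slot 12 occupied => index 0.
Insert 714: h=12, slots 12,0 occupied => index 1.
Insert 691: h=2, slot 2 empty => index 2.
Insert 246: h=12, slots 12,0,1,2 occupied => index 3.
Insert 571: h=12, slots 12,0,1,2,3 occupied => index 4.
Insert 282: h=9, slot 9 empty => index 9.
Table: [974, 714, 691, 246, 571, —, 812, —, —, 282, —, —, 181]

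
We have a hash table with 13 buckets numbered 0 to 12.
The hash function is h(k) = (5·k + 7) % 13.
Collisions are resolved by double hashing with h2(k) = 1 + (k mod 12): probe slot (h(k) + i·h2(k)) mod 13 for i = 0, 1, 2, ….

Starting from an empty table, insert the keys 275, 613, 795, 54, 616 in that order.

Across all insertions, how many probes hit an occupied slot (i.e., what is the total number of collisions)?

275: h=4 → slot 4
613: h=4, h2=2, probe 4,6 → slot 6
795: h=4, h2=4, probe 4,8 → slot 8
54: h=4, h2=7, probe 4,11 → slot 11
616: h=6, h2=5, probe 6,11,3 → slot 3
Table: [-, -, -, 616, 275, -, 613, -, 795, -, -, 54, -]

5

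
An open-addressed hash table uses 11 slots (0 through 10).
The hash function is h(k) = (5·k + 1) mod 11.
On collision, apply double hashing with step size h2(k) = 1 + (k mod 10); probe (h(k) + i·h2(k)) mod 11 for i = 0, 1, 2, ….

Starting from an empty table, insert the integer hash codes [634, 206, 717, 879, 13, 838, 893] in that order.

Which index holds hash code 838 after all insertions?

634: h=3 -> slot 3
206: h=8 -> slot 8
717: h=0 -> slot 0
879: h=7 -> slot 7
13: h=0, h2=4, probe 0,4 -> slot 4
838: h=0, h2=9, probe 0,9 -> slot 9
893: h=0, h2=4, probe 0,4,8,1 -> slot 1
Table: [717, 893, ∅, 634, 13, ∅, ∅, 879, 206, 838, ∅]

9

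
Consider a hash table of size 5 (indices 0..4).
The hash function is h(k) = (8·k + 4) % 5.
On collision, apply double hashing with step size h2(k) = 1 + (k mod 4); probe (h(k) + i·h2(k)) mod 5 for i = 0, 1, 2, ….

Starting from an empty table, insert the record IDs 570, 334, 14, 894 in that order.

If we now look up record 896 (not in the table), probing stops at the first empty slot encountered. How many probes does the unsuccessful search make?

2

570 hashes to 4; slot 4 is free => place at 4.
334 hashes to 1; slot 1 is free => place at 1.
14 hashes to 1, h2=3; 1,4 taken => place at 2.
894 hashes to 1, h2=3; 1,4,2 taken => place at 0.
Table: [894, 334, 14, _, 570]
Lookup 896: h=2, h2=1, probe 2,3 → slot 3 empty, not found.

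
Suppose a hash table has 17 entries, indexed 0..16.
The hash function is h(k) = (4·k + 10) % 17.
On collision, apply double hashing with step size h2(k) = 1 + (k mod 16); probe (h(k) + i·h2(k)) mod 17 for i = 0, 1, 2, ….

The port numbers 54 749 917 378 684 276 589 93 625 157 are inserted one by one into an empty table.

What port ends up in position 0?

Insert 54: h=5, slot 5 empty => index 5.
Insert 749: h=14, slot 14 empty => index 14.
Insert 917: h=6, slot 6 empty => index 6.
Insert 378: h=9, slot 9 empty => index 9.
Insert 684: h=9, h2=13, slots 9,5 occupied => index 1.
Insert 276: h=9, h2=5, slots 9,14 occupied => index 2.
Insert 589: h=3, slot 3 empty => index 3.
Insert 93: h=8, slot 8 empty => index 8.
Insert 625: h=11, slot 11 empty => index 11.
Insert 157: h=9, h2=14, slots 9,6,3 occupied => index 0.
Table: [157, 684, 276, 589, ., 54, 917, ., 93, 378, ., 625, ., ., 749, ., .]

157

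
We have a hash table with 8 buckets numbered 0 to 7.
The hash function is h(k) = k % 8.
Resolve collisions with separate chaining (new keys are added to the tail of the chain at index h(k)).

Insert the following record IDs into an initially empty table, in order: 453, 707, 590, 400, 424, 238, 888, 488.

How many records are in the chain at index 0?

4

Insert 453: h=5, bucket 5 empty -> new chain.
Insert 707: h=3, bucket 3 empty -> new chain.
Insert 590: h=6, bucket 6 empty -> new chain.
Insert 400: h=0, bucket 0 empty -> new chain.
Insert 424: h=0, bucket 0 nonempty -> append to chain.
Insert 238: h=6, bucket 6 nonempty -> append to chain.
Insert 888: h=0, bucket 0 nonempty -> append to chain.
Insert 488: h=0, bucket 0 nonempty -> append to chain.
Final buckets:
0: 400 -> 424 -> 888 -> 488
1: .
2: .
3: 707
4: .
5: 453
6: 590 -> 238
7: .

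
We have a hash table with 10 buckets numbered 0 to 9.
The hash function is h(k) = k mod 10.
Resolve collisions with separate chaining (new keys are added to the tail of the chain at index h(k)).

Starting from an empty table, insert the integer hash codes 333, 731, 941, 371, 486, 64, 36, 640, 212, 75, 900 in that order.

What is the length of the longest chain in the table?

333 → bucket 3
731 → bucket 1
941 → bucket 1 (collision)
371 → bucket 1 (collision)
486 → bucket 6
64 → bucket 4
36 → bucket 6 (collision)
640 → bucket 0
212 → bucket 2
75 → bucket 5
900 → bucket 0 (collision)
Final buckets:
0: 640 -> 900
1: 731 -> 941 -> 371
2: 212
3: 333
4: 64
5: 75
6: 486 -> 36
7: -
8: -
9: -

3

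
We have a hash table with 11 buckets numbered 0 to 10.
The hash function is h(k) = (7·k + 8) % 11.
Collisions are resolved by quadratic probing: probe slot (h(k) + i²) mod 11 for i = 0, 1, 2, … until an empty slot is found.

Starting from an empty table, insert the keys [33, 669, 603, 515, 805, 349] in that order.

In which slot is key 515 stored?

9

33: h=8 -> slot 8
669: h=5 -> slot 5
603: h=5, probe 5,6 -> slot 6
515: h=5, probe 5,6,9 -> slot 9
805: h=0 -> slot 0
349: h=9, probe 9,10 -> slot 10
Table: [805, ., ., ., ., 669, 603, ., 33, 515, 349]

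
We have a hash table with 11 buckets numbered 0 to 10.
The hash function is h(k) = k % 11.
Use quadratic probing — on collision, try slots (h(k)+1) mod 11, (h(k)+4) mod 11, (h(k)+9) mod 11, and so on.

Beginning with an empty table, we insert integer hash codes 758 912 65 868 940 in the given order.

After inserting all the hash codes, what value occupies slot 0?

912

758: h=10 => slot 10
912: h=10, probe 10,0 => slot 0
65: h=10, probe 10,0,3 => slot 3
868: h=10, probe 10,0,3,8 => slot 8
940: h=5 => slot 5
Table: [912, ∅, ∅, 65, ∅, 940, ∅, ∅, 868, ∅, 758]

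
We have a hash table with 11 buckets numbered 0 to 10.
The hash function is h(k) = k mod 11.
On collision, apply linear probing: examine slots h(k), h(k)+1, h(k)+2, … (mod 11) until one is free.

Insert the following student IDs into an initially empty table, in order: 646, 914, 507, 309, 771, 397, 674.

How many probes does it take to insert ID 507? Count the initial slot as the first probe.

2

646: h=8 => slot 8
914: h=1 => slot 1
507: h=1, probe 1,2 => slot 2
309: h=1, probe 1,2,3 => slot 3
771: h=1, probe 1,2,3,4 => slot 4
397: h=1, probe 1,2,3,4,5 => slot 5
674: h=3, probe 3,4,5,6 => slot 6
Table: [_, 914, 507, 309, 771, 397, 674, _, 646, _, _]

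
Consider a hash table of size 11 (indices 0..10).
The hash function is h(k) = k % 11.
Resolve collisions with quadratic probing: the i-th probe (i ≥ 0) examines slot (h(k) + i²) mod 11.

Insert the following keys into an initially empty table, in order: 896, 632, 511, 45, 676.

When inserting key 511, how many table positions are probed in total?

3

896 hashes to 5; slot 5 is free -> place at 5.
632 hashes to 5; 5 taken -> place at 6.
511 hashes to 5; 5,6 taken -> place at 9.
45 hashes to 1; slot 1 is free -> place at 1.
676 hashes to 5; 5,6,9 taken -> place at 3.
Table: [-, 45, -, 676, -, 896, 632, -, -, 511, -]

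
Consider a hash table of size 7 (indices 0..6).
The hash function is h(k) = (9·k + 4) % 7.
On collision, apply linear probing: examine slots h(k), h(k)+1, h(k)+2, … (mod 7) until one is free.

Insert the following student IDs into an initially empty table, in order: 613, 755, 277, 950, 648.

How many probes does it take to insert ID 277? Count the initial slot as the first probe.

613 hashes to 5; slot 5 is free => place at 5.
755 hashes to 2; slot 2 is free => place at 2.
277 hashes to 5; 5 taken => place at 6.
950 hashes to 0; slot 0 is free => place at 0.
648 hashes to 5; 5,6,0 taken => place at 1.
Table: [950, 648, 755, —, —, 613, 277]

2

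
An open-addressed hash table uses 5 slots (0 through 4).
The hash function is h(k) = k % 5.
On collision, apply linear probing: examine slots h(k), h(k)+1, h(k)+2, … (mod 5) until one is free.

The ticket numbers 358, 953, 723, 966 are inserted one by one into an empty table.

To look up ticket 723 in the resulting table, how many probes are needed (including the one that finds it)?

3

Insert 358: h=3, slot 3 empty => index 3.
Insert 953: h=3, slot 3 occupied => index 4.
Insert 723: h=3, slots 3,4 occupied => index 0.
Insert 966: h=1, slot 1 empty => index 1.
Table: [723, 966, -, 358, 953]
Lookup 723: h=3, probe 3,4,0 → found at 0.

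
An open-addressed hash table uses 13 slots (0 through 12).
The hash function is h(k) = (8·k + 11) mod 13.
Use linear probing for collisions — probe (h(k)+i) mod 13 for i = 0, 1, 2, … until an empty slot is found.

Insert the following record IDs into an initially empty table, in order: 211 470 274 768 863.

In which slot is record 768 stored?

211: h=9 => slot 9
470: h=1 => slot 1
274: h=6 => slot 6
768: h=6, probe 6,7 => slot 7
863: h=12 => slot 12
Table: [_, 470, _, _, _, _, 274, 768, _, 211, _, _, 863]

7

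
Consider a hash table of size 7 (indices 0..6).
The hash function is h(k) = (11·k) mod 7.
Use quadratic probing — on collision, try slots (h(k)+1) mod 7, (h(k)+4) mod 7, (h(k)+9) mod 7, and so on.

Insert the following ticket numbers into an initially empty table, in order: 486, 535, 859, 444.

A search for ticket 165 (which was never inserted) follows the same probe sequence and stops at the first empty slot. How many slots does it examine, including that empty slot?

Insert 486: h=5, slot 5 empty -> index 5.
Insert 535: h=5, slot 5 occupied -> index 6.
Insert 859: h=6, slot 6 occupied -> index 0.
Insert 444: h=5, slots 5,6 occupied -> index 2.
Table: [859, _, 444, _, _, 486, 535]
Lookup 165: h=2, probe 2,3 → slot 3 empty, not found.

2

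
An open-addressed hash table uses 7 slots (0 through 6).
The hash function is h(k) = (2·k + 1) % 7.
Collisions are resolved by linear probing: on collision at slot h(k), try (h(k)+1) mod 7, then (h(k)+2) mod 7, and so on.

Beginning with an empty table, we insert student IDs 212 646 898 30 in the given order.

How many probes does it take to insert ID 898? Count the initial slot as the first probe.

3

212 hashes to 5; slot 5 is free -> place at 5.
646 hashes to 5; 5 taken -> place at 6.
898 hashes to 5; 5,6 taken -> place at 0.
30 hashes to 5; 5,6,0 taken -> place at 1.
Table: [898, 30, —, —, —, 212, 646]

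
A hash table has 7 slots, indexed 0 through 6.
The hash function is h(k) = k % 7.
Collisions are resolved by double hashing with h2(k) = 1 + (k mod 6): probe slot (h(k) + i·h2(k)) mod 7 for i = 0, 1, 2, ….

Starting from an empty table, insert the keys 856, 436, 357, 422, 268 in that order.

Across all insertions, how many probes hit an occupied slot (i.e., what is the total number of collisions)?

6

856: h=2 => slot 2
436: h=2, h2=5, probe 2,0 => slot 0
357: h=0, h2=4, probe 0,4 => slot 4
422: h=2, h2=3, probe 2,5 => slot 5
268: h=2, h2=5, probe 2,0,5,3 => slot 3
Table: [436, ., 856, 268, 357, 422, .]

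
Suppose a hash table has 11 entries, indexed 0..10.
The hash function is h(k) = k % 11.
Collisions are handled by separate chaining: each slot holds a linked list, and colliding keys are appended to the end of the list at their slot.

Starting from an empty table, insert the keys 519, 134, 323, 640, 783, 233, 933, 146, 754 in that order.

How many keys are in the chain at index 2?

Insert 519: h=2, bucket 2 empty -> new chain.
Insert 134: h=2, bucket 2 nonempty -> append to chain.
Insert 323: h=4, bucket 4 empty -> new chain.
Insert 640: h=2, bucket 2 nonempty -> append to chain.
Insert 783: h=2, bucket 2 nonempty -> append to chain.
Insert 233: h=2, bucket 2 nonempty -> append to chain.
Insert 933: h=9, bucket 9 empty -> new chain.
Insert 146: h=3, bucket 3 empty -> new chain.
Insert 754: h=6, bucket 6 empty -> new chain.
Final buckets:
0: -
1: -
2: 519 -> 134 -> 640 -> 783 -> 233
3: 146
4: 323
5: -
6: 754
7: -
8: -
9: 933
10: -

5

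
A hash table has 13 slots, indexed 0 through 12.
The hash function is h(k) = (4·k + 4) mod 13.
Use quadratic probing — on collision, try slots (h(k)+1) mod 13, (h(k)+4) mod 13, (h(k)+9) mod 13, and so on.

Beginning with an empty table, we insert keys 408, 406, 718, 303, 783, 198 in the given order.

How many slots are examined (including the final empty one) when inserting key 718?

408: h=11 → slot 11
406: h=3 → slot 3
718: h=3, probe 3,4 → slot 4
303: h=7 → slot 7
783: h=3, probe 3,4,7,12 → slot 12
198: h=3, probe 3,4,7,12,6 → slot 6
Table: [∅, ∅, ∅, 406, 718, ∅, 198, 303, ∅, ∅, ∅, 408, 783]

2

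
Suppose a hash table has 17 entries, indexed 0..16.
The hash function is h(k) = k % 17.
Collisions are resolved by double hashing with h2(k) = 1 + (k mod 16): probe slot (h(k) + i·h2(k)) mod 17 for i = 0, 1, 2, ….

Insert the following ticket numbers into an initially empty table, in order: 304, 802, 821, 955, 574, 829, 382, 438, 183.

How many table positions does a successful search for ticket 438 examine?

4

304: h=15 → slot 15
802: h=3 → slot 3
821: h=5 → slot 5
955: h=3, h2=12, probe 3,15,10 → slot 10
574: h=13 → slot 13
829: h=13, h2=14, probe 13,10,7 → slot 7
382: h=8 → slot 8
438: h=13, h2=7, probe 13,3,10,0 → slot 0
183: h=13, h2=8, probe 13,4 → slot 4
Table: [438, ., ., 802, 183, 821, ., 829, 382, ., 955, ., ., 574, ., 304, .]
Lookup 438: h=13, h2=7, probe 13,3,10,0 → found at 0.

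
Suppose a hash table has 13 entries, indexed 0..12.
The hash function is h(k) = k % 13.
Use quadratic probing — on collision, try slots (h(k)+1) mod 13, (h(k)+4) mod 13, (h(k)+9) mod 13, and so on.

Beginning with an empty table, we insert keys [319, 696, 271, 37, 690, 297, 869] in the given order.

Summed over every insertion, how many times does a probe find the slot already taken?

9

319 hashes to 7; slot 7 is free → place at 7.
696 hashes to 7; 7 taken → place at 8.
271 hashes to 11; slot 11 is free → place at 11.
37 hashes to 11; 11 taken → place at 12.
690 hashes to 1; slot 1 is free → place at 1.
297 hashes to 11; 11,12 taken → place at 2.
869 hashes to 11; 11,12,2,7,1 taken → place at 10.
Table: [., 690, 297, ., ., ., ., 319, 696, ., 869, 271, 37]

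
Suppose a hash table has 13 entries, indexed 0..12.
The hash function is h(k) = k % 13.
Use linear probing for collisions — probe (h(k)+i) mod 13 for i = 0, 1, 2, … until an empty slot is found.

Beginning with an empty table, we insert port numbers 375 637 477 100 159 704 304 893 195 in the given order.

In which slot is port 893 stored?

12

Insert 375: h=11, slot 11 empty → index 11.
Insert 637: h=0, slot 0 empty → index 0.
Insert 477: h=9, slot 9 empty → index 9.
Insert 100: h=9, slot 9 occupied → index 10.
Insert 159: h=3, slot 3 empty → index 3.
Insert 704: h=2, slot 2 empty → index 2.
Insert 304: h=5, slot 5 empty → index 5.
Insert 893: h=9, slots 9,10,11 occupied → index 12.
Insert 195: h=0, slot 0 occupied → index 1.
Table: [637, 195, 704, 159, -, 304, -, -, -, 477, 100, 375, 893]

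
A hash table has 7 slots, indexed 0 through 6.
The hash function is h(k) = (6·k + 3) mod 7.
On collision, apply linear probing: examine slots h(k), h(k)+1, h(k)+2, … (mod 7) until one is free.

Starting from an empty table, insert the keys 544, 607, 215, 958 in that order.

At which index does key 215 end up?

0

544 hashes to 5; slot 5 is free → place at 5.
607 hashes to 5; 5 taken → place at 6.
215 hashes to 5; 5,6 taken → place at 0.
958 hashes to 4; slot 4 is free → place at 4.
Table: [215, ∅, ∅, ∅, 958, 544, 607]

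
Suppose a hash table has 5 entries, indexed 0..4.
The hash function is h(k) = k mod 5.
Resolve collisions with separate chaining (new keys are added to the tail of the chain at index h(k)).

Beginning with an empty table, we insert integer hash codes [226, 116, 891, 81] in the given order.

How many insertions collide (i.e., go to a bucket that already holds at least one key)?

3

Insert 226: h=1, bucket 1 empty → new chain.
Insert 116: h=1, bucket 1 nonempty → append to chain.
Insert 891: h=1, bucket 1 nonempty → append to chain.
Insert 81: h=1, bucket 1 nonempty → append to chain.
Final buckets:
0: -
1: 226 -> 116 -> 891 -> 81
2: -
3: -
4: -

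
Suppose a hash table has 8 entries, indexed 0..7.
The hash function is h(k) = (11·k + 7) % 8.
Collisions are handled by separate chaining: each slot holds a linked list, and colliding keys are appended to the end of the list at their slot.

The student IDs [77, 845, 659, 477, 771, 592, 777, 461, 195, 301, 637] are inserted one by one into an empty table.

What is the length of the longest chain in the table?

77 -> bucket 6
845 -> bucket 6 (collision)
659 -> bucket 0
477 -> bucket 6 (collision)
771 -> bucket 0 (collision)
592 -> bucket 7
777 -> bucket 2
461 -> bucket 6 (collision)
195 -> bucket 0 (collision)
301 -> bucket 6 (collision)
637 -> bucket 6 (collision)
Final buckets:
0: 659 -> 771 -> 195
1: _
2: 777
3: _
4: _
5: _
6: 77 -> 845 -> 477 -> 461 -> 301 -> 637
7: 592

6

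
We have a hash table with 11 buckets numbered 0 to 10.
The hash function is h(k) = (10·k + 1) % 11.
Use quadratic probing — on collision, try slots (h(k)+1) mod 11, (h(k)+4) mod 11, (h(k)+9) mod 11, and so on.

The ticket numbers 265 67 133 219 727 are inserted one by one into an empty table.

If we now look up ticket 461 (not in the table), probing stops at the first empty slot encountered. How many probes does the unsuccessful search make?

2

265: h=0 => slot 0
67: h=0, probe 0,1 => slot 1
133: h=0, probe 0,1,4 => slot 4
219: h=2 => slot 2
727: h=0, probe 0,1,4,9 => slot 9
Table: [265, 67, 219, ., 133, ., ., ., ., 727, .]
Lookup 461: h=2, probe 2,3 → slot 3 empty, not found.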